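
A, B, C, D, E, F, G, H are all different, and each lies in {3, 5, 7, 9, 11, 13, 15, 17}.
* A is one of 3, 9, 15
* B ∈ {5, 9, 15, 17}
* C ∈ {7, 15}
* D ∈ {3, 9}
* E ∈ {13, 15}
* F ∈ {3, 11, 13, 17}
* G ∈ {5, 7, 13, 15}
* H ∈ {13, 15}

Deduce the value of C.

Among the 8 variables, 11 fits only F (and all 8 values in {3, 5, 7, 9, 11, 13, 15, 17} must be used), so F = 11.
Among the 7 still-open variables, 17 fits only B (and all 7 values in {3, 5, 7, 9, 13, 15, 17} must be used), so B = 17.
The 6 still-open variables together cover exactly {3, 5, 7, 9, 13, 15} — 6 values for 6 variables — and 5 appears only in G's list, so G = 5.
The 5 still-open variables draw from only 5 values {3, 7, 9, 13, 15}, so each is used; only C can be 7, hence C = 7.

7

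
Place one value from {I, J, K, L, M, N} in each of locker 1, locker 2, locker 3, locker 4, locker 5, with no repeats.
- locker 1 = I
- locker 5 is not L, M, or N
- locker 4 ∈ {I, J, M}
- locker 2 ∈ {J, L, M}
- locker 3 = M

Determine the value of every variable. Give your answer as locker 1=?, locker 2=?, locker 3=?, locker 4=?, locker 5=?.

locker 1's domain is down to {I}, so locker 1 = I. Eliminate I elsewhere: locker 4, locker 5.
locker 3 must be M (only option left). Eliminate M elsewhere: locker 2, locker 4.
That leaves locker 4 = J. Remove J from locker 2, locker 5.
locker 5 must be K (only option left).
locker 2 has just one choice, so locker 2 = L.

locker 1=I, locker 2=L, locker 3=M, locker 4=J, locker 5=K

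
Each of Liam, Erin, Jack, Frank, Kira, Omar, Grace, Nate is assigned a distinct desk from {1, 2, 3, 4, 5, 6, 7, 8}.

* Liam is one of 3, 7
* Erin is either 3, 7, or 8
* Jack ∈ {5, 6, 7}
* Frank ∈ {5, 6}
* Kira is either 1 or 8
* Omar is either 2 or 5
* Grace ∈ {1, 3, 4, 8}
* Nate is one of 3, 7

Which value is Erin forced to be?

The 8 variables together cover exactly {1, 2, 3, 4, 5, 6, 7, 8} — 8 values for 8 variables — and 2 appears only in Omar's list, so Omar = 2.
The 7 still-open variables together cover exactly {1, 3, 4, 5, 6, 7, 8} — 7 values for 7 variables — and 4 appears only in Grace's list, so Grace = 4.
Among the 6 still-open variables, 1 fits only Kira (and all 6 values in {1, 3, 5, 6, 7, 8} must be used), so Kira = 1.
The 5 still-open variables draw from only 5 values {3, 5, 6, 7, 8}, so each is used; only Erin can be 8, hence Erin = 8.

8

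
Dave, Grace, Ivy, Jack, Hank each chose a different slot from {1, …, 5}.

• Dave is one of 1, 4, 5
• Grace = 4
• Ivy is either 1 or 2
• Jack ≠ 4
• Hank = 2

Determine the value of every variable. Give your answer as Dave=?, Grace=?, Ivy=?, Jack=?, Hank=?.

Grace must be 4 (only option left). So Dave can't be 4.
Hank must be 2 (only option left). So Ivy, Jack can't be 2.
That leaves Ivy = 1. Strike 1 from Dave, Jack.
Dave's domain is down to {5}, so Dave = 5. Strike 5 from Jack.
That leaves Jack = 3.

Dave=5, Grace=4, Ivy=1, Jack=3, Hank=2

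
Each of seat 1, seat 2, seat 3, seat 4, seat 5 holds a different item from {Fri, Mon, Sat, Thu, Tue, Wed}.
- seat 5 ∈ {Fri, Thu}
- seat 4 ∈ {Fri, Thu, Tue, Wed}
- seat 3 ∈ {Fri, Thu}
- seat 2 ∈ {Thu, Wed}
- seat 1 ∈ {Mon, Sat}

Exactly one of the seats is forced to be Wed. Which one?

seat 2

seat 3 and seat 5 share exactly the 2 values {Fri, Thu}; by pigeonhole those values go to them, so strike Fri, Thu from seat 2, seat 4.
So Wed goes to seat 2.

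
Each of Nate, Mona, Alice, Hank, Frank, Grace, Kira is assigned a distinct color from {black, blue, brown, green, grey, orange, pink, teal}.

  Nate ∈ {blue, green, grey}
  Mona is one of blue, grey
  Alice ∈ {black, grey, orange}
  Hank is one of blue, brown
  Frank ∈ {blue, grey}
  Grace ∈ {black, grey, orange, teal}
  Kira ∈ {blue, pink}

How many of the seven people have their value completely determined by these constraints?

Mona and Frank share exactly the 2 values {blue, grey}; by pigeonhole those values go to them, so strike blue, grey from Nate, Alice, Hank, Grace, Kira.
Nate must be green (only option left).
That leaves Hank = brown.
Kira's domain is down to {pink}, so Kira = pink.
Determined: Nate=green, Hank=brown, Kira=pink. The other people each still have more than one consistent value. That makes 3.

3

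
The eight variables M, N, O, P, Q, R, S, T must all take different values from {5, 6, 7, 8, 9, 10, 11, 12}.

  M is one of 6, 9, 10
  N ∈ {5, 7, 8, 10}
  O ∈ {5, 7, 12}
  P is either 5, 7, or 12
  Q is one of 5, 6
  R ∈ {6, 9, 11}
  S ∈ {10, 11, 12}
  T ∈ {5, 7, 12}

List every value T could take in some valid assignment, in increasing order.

Among the 8 variables, 8 fits only N (and all 8 values in {5, 6, 7, 8, 9, 10, 11, 12} must be used), so N = 8.
O, P, T between them cover only {5, 7, 12} — a naked triple. Remove those values from Q, S.
Q must be 6 (only option left). Strike 6 from M, R.
No further eliminations apply; T can still be any of 5, 7, 12.

5, 7, 12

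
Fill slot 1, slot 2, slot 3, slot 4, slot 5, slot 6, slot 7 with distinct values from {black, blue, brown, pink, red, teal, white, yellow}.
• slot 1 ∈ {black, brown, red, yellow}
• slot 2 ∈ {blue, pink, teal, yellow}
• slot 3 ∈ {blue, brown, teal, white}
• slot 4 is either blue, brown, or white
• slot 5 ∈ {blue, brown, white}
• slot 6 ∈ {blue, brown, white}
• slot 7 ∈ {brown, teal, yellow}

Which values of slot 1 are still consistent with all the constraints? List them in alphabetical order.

slot 4, slot 5, slot 6 share exactly the 3 values {blue, brown, white}; by pigeonhole those values go to them, so strike blue, brown, white from slot 1, slot 2, slot 3, slot 7.
slot 3 must be teal (only option left). So slot 2, slot 7 can't be teal.
slot 7 has just one choice, so slot 7 = yellow. So slot 1, slot 2 can't be yellow.
That leaves slot 2 = pink.
No further eliminations apply; slot 1 can still be any of black, red.

black, red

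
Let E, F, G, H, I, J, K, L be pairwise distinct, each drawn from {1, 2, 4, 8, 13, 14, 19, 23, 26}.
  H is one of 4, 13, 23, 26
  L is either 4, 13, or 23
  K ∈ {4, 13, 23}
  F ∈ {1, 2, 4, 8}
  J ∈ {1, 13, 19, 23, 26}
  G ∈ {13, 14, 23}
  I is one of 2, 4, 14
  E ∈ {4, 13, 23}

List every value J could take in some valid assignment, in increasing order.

1, 19

E, K, L share exactly the 3 values {4, 13, 23}; by pigeonhole those values go to them, so strike 4, 13, 23 from F, G, H, I, J.
G must be 14 (only option left). Remove 14 from I.
H must be 26 (only option left). Remove 26 from J.
That leaves I = 2. Strike 2 from F.
No further eliminations apply; J can still be any of 1, 19.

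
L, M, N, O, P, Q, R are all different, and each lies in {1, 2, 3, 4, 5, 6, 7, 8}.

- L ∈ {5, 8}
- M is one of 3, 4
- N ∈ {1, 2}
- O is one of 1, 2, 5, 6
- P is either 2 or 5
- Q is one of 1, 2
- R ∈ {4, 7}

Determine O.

6

N and Q share exactly the 2 values {1, 2}; by pigeonhole those values go to them, so strike 1, 2 from O, P.
P has just one choice, so P = 5. Strike 5 from L, O.
So O = 6.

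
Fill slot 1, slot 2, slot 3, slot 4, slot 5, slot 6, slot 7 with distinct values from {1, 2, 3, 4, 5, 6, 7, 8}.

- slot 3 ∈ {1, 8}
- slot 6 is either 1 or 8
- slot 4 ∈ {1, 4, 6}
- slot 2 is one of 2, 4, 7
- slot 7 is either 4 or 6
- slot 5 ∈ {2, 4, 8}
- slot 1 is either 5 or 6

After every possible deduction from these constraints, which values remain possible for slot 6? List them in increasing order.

1, 8

The 7 variables draw from only 7 values {1, 2, 4, 5, 6, 7, 8}, so each is used; only slot 1 can be 5, hence slot 1 = 5.
Among the 6 still-open variables, 7 fits only slot 2 (and all 6 values in {1, 2, 4, 6, 7, 8} must be used), so slot 2 = 7.
Among the 5 still-open variables, 2 fits only slot 5 (and all 5 values in {1, 2, 4, 6, 8} must be used), so slot 5 = 2.
The 2 variables slot 3 and slot 6 are confined to {1, 8}, which locks those values in; drop them from slot 4.
No further eliminations apply; slot 6 can still be any of 1, 8.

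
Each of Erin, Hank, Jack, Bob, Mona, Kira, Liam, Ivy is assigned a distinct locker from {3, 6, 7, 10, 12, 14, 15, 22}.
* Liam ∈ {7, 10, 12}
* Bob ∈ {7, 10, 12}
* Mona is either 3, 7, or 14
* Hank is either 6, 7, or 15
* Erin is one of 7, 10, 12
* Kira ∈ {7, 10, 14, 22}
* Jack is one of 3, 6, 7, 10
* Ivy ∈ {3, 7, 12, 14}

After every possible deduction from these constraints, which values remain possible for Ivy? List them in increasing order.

The 8 variables together cover exactly {3, 6, 7, 10, 12, 14, 15, 22} — 8 values for 8 variables — and 15 appears only in Hank's list, so Hank = 15.
The 7 still-open variables together cover exactly {3, 6, 7, 10, 12, 14, 22} — 7 values for 7 variables — and 6 appears only in Jack's list, so Jack = 6.
Among the 6 still-open variables, 22 fits only Kira (and all 6 values in {3, 7, 10, 12, 14, 22} must be used), so Kira = 22.
The 3 variables Erin, Bob, Liam are confined to {7, 10, 12}, which locks those values in; drop them from Mona, Ivy.
No further eliminations apply; Ivy can still be any of 3, 14.

3, 14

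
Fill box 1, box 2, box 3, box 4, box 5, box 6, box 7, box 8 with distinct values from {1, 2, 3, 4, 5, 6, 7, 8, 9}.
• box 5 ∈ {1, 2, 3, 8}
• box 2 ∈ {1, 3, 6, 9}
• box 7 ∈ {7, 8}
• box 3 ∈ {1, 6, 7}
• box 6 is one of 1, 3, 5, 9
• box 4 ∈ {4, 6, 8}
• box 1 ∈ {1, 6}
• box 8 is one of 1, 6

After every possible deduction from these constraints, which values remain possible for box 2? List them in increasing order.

box 1 and box 8 between them cover only {1, 6} — a naked pair. Remove those values from box 2, box 3, box 4, box 5, box 6.
box 3 has just one choice, so box 3 = 7. Remove 7 from box 7.
box 7 has just one choice, so box 7 = 8. So box 4, box 5 can't be 8.
box 4's domain is down to {4}, so box 4 = 4.
No further eliminations apply; box 2 can still be any of 3, 9.

3, 9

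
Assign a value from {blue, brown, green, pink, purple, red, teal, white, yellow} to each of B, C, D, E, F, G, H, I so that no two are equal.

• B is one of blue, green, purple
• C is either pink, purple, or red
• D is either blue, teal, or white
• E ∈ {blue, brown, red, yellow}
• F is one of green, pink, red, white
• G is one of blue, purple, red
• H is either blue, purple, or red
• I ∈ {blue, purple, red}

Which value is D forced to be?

G, H, I between them cover only {blue, purple, red} — a naked triple. Remove those values from B, C, D, E, F.
B's domain is down to {green}, so B = green. So F can't be green.
That leaves C = pink. Strike pink from F.
F must be white (only option left). Strike white from D.
So D = teal.

teal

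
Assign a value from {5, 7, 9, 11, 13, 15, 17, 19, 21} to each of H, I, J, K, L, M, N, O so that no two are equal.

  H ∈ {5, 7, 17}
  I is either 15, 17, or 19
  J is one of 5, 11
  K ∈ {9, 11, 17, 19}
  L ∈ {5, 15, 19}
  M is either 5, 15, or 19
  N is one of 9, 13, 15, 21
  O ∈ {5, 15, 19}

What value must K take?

9

L, M, O share exactly the 3 values {5, 15, 19}; by pigeonhole those values go to them, so strike 5, 15, 19 from H, I, J, K, N.
I's domain is down to {17}, so I = 17. Remove 17 from H, K.
J's domain is down to {11}, so J = 11. Eliminate 11 elsewhere: K.
So K = 9.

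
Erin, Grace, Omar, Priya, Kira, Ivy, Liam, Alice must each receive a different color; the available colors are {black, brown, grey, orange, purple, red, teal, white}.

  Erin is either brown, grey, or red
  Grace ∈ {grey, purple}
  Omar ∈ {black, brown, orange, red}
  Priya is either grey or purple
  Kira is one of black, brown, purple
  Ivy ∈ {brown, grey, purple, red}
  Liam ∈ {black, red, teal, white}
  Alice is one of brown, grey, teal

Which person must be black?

Kira

Among the 8 variables, orange fits only Omar (and all 8 values in {black, brown, grey, orange, purple, red, teal, white} must be used), so Omar = orange.
The 7 still-open variables together cover exactly {black, brown, grey, purple, red, teal, white} — 7 values for 7 variables — and white appears only in Liam's list, so Liam = white.
The 6 still-open variables draw from only 6 values {black, brown, grey, purple, red, teal}, so each is used; only Kira can be black, hence Kira = black.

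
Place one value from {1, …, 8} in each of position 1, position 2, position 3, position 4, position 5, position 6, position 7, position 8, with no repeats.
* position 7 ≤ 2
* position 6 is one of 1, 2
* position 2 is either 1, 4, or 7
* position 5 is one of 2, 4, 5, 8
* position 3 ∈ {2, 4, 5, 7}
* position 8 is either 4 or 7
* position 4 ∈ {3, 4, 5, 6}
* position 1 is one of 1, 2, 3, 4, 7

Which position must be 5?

position 3

Among the 8 variables, 6 fits only position 4 (and all 8 values in {1, 2, 3, 4, 5, 6, 7, 8} must be used), so position 4 = 6.
Among the 7 still-open variables, 3 fits only position 1 (and all 7 values in {1, 2, 3, 4, 5, 7, 8} must be used), so position 1 = 3.
The 6 still-open variables draw from only 6 values {1, 2, 4, 5, 7, 8}, so each is used; only position 5 can be 8, hence position 5 = 8.
The 5 still-open variables draw from only 5 values {1, 2, 4, 5, 7}, so each is used; only position 3 can be 5, hence position 3 = 5.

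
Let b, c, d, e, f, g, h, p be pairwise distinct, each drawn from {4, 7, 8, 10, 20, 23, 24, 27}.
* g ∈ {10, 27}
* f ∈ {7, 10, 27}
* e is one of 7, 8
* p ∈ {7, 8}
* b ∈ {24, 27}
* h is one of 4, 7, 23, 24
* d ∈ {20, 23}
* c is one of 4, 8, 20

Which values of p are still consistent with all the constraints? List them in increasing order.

7, 8

e and p share exactly the 2 values {7, 8}; by pigeonhole those values go to them, so strike 7, 8 from c, f, h.
f and g between them cover only {10, 27} — a naked pair. Remove those values from b.
b's domain is down to {24}, so b = 24. So h can't be 24.
No further eliminations apply; p can still be any of 7, 8.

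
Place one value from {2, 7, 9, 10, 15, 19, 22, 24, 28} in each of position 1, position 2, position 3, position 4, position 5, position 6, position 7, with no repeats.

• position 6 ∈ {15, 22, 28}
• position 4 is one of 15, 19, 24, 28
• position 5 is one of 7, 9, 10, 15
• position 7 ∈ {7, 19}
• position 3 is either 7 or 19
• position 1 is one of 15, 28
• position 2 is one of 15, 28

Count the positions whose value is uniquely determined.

position 1 and position 2 share exactly the 2 values {15, 28}; by pigeonhole those values go to them, so strike 15, 28 from position 4, position 5, position 6.
position 6 must be 22 (only option left).
position 3 and position 7 between them cover only {7, 19} — a naked pair. Remove those values from position 4, position 5.
position 4 must be 24 (only option left).
Determined: position 4=24, position 6=22. The other positions each still have more than one consistent value. That makes 2.

2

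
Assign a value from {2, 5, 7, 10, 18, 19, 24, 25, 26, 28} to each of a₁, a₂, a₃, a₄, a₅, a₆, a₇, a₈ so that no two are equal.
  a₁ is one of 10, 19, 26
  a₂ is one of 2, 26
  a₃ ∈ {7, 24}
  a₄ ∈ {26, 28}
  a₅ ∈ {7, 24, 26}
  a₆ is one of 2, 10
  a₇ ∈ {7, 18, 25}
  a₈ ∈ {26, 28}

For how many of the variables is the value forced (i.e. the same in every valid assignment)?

The 2 variables a₄ and a₈ are confined to {26, 28}, which locks those values in; drop them from a₁, a₂, a₅.
a₂'s domain is down to {2}, so a₂ = 2. Eliminate 2 elsewhere: a₆.
That leaves a₆ = 10. Eliminate 10 elsewhere: a₁.
a₁ must be 19 (only option left).
a₃ and a₅ share exactly the 2 values {7, 24}; by pigeonhole those values go to them, so strike 7, 24 from a₇.
Determined: a₁=19, a₂=2, a₆=10. The other variables each still have more than one consistent value. That makes 3.

3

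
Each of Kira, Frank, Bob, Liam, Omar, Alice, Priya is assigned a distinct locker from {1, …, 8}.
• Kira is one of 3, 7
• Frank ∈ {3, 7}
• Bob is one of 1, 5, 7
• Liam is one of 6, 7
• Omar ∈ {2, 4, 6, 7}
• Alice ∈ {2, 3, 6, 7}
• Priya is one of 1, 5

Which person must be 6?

The 7 variables draw from only 7 values {1, 2, 3, 4, 5, 6, 7}, so each is used; only Omar can be 4, hence Omar = 4.
The 6 still-open variables draw from only 6 values {1, 2, 3, 5, 6, 7}, so each is used; only Alice can be 2, hence Alice = 2.
The 5 still-open variables together cover exactly {1, 3, 5, 6, 7} — 5 values for 5 variables — and 6 appears only in Liam's list, so Liam = 6.

Liam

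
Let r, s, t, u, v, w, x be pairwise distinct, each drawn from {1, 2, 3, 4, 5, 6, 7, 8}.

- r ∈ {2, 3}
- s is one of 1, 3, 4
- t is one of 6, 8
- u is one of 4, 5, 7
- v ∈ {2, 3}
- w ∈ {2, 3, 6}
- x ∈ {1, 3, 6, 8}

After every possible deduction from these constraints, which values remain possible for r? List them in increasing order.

2, 3

r and v share exactly the 2 values {2, 3}; by pigeonhole those values go to them, so strike 2, 3 from s, w, x.
w has just one choice, so w = 6. Eliminate 6 elsewhere: t, x.
t's domain is down to {8}, so t = 8. Remove 8 from x.
x must be 1 (only option left). So s can't be 1.
s must be 4 (only option left). Eliminate 4 elsewhere: u.
No further eliminations apply; r can still be any of 2, 3.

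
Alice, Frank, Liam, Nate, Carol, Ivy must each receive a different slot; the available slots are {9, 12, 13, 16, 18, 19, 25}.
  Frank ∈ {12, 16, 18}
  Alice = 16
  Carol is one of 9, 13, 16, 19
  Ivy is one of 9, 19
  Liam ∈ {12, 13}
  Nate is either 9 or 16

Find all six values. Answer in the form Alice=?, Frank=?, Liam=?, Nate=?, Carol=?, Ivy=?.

Alice=16, Frank=18, Liam=12, Nate=9, Carol=13, Ivy=19

Alice's domain is down to {16}, so Alice = 16. Remove 16 from Frank, Nate, Carol.
Nate's domain is down to {9}, so Nate = 9. So Carol, Ivy can't be 9.
Ivy has just one choice, so Ivy = 19. Strike 19 from Carol.
Carol must be 13 (only option left). So Liam can't be 13.
Liam's domain is down to {12}, so Liam = 12. So Frank can't be 12.
That leaves Frank = 18.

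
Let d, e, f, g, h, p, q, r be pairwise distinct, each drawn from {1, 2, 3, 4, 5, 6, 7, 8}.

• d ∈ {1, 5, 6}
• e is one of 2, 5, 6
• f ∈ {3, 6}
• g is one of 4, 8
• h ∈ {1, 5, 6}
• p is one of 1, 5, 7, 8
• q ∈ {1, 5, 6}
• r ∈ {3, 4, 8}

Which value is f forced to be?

3

Among the 8 variables, 2 fits only e (and all 8 values in {1, 2, 3, 4, 5, 6, 7, 8} must be used), so e = 2.
Among the 7 still-open variables, 7 fits only p (and all 7 values in {1, 3, 4, 5, 6, 7, 8} must be used), so p = 7.
d, h, q between them cover only {1, 5, 6} — a naked triple. Remove those values from f.
So f = 3.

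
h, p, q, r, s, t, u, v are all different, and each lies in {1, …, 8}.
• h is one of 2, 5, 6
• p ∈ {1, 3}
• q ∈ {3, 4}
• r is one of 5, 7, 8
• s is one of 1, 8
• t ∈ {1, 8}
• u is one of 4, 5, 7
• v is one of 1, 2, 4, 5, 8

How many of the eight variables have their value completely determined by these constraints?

4

Among the 8 variables, 6 fits only h (and all 8 values in {1, 2, 3, 4, 5, 6, 7, 8} must be used), so h = 6.
The 7 still-open variables draw from only 7 values {1, 2, 3, 4, 5, 7, 8}, so each is used; only v can be 2, hence v = 2.
The 2 variables s and t are confined to {1, 8}, which locks those values in; drop them from p, r.
p has just one choice, so p = 3. Remove 3 from q.
That leaves q = 4. Eliminate 4 elsewhere: u.
Determined: h=6, p=3, q=4, v=2. The other variables each still have more than one consistent value. That makes 4.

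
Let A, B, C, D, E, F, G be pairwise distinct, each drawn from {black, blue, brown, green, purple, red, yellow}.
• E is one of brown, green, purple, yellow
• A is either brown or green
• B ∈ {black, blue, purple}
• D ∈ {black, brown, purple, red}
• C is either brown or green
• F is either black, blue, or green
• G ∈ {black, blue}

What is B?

purple

The 7 variables draw from only 7 values {black, blue, brown, green, purple, red, yellow}, so each is used; only D can be red, hence D = red.
The 6 still-open variables together cover exactly {black, blue, brown, green, purple, yellow} — 6 values for 6 variables — and yellow appears only in E's list, so E = yellow.
The 5 still-open variables draw from only 5 values {black, blue, brown, green, purple}, so each is used; only B can be purple, hence B = purple.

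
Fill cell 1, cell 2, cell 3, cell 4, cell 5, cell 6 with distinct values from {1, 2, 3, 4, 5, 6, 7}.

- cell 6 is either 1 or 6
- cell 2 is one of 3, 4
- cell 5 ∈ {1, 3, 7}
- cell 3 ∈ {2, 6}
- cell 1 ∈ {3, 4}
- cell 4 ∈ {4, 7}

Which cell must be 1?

cell 5

Among the 6 variables, 2 fits only cell 3 (and all 6 values in {1, 2, 3, 4, 6, 7} must be used), so cell 3 = 2.
Among the 5 still-open variables, 6 fits only cell 6 (and all 5 values in {1, 3, 4, 6, 7} must be used), so cell 6 = 6.
The 4 still-open variables draw from only 4 values {1, 3, 4, 7}, so each is used; only cell 5 can be 1, hence cell 5 = 1.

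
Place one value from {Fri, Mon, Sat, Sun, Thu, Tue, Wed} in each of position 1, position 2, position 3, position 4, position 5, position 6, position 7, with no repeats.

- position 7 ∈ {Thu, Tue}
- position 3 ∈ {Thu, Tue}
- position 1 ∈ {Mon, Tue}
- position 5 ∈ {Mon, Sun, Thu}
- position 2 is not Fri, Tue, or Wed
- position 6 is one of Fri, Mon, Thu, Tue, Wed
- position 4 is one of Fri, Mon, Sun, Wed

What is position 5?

Sun

The 7 variables draw from only 7 values {Fri, Mon, Sat, Sun, Thu, Tue, Wed}, so each is used; only position 2 can be Sat, hence position 2 = Sat.
The 2 variables position 3 and position 7 are confined to {Thu, Tue}, which locks those values in; drop them from position 1, position 5, position 6.
position 1's domain is down to {Mon}, so position 1 = Mon. Remove Mon from position 4, position 5, position 6.
So position 5 = Sun.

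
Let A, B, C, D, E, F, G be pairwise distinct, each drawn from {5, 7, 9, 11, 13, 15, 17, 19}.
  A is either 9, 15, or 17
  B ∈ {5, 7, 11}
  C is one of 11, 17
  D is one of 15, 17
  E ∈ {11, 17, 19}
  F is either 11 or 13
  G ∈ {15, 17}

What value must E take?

D and G between them cover only {15, 17} — a naked pair. Remove those values from A, C, E.
A's domain is down to {9}, so A = 9.
C must be 11 (only option left). So B, E, F can't be 11.
So E = 19.

19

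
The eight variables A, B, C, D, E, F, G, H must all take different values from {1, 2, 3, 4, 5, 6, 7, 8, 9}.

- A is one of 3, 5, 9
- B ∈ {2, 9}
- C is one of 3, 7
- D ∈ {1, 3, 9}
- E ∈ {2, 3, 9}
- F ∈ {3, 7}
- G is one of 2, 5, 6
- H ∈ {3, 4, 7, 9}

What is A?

5

The 8 variables together cover exactly {1, 2, 3, 4, 5, 6, 7, 9} — 8 values for 8 variables — and 1 appears only in D's list, so D = 1.
Among the 7 still-open variables, 4 fits only H (and all 7 values in {2, 3, 4, 5, 6, 7, 9} must be used), so H = 4.
The 6 still-open variables draw from only 6 values {2, 3, 5, 6, 7, 9}, so each is used; only G can be 6, hence G = 6.
Among the 5 still-open variables, 5 fits only A (and all 5 values in {2, 3, 5, 7, 9} must be used), so A = 5.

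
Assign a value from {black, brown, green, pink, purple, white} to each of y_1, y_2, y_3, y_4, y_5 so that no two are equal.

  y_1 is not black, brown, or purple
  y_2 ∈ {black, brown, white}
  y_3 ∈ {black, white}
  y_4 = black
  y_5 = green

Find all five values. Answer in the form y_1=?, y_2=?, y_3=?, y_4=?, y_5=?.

y_4 has just one choice, so y_4 = black. Eliminate black elsewhere: y_2, y_3.
y_5's domain is down to {green}, so y_5 = green. Eliminate green elsewhere: y_1.
y_3 has just one choice, so y_3 = white. Eliminate white elsewhere: y_1, y_2.
y_1's domain is down to {pink}, so y_1 = pink.
y_2's domain is down to {brown}, so y_2 = brown.

y_1=pink, y_2=brown, y_3=white, y_4=black, y_5=green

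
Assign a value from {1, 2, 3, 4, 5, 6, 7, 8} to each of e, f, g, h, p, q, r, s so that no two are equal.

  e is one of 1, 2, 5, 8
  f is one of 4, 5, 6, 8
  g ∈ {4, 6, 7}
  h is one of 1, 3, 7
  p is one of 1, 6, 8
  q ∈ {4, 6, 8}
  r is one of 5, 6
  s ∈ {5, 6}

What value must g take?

7

Among the 8 variables, 2 fits only e (and all 8 values in {1, 2, 3, 4, 5, 6, 7, 8} must be used), so e = 2.
The 7 still-open variables together cover exactly {1, 3, 4, 5, 6, 7, 8} — 7 values for 7 variables — and 3 appears only in h's list, so h = 3.
The 6 still-open variables draw from only 6 values {1, 4, 5, 6, 7, 8}, so each is used; only p can be 1, hence p = 1.
The 5 still-open variables together cover exactly {4, 5, 6, 7, 8} — 5 values for 5 variables — and 7 appears only in g's list, so g = 7.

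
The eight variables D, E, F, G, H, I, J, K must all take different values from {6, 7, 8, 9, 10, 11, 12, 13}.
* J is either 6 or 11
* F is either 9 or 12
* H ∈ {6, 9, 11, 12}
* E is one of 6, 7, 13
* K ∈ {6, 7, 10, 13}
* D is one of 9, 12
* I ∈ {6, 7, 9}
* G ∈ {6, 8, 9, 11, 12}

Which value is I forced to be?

Among the 8 variables, 8 fits only G (and all 8 values in {6, 7, 8, 9, 10, 11, 12, 13} must be used), so G = 8.
The 7 still-open variables draw from only 7 values {6, 7, 9, 10, 11, 12, 13}, so each is used; only K can be 10, hence K = 10.
Among the 6 still-open variables, 13 fits only E (and all 6 values in {6, 7, 9, 11, 12, 13} must be used), so E = 13.
The 5 still-open variables together cover exactly {6, 7, 9, 11, 12} — 5 values for 5 variables — and 7 appears only in I's list, so I = 7.

7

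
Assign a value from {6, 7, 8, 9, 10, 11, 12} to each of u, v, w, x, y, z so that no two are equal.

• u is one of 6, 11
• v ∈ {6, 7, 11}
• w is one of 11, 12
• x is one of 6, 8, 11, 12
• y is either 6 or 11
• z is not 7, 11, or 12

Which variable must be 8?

x

u and y between them cover only {6, 11} — a naked pair. Remove those values from v, w, x, z.
v's domain is down to {7}, so v = 7.
w must be 12 (only option left). Eliminate 12 elsewhere: x.
So 8 goes to x.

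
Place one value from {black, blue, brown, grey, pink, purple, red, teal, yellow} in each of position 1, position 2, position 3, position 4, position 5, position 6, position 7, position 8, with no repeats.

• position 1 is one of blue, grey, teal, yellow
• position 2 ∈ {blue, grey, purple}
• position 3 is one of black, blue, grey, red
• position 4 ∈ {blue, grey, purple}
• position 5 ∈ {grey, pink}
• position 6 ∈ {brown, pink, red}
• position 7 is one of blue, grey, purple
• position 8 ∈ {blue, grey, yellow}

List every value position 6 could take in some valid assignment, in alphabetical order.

The 3 variables position 2, position 4, position 7 are confined to {blue, grey, purple}, which locks those values in; drop them from position 1, position 3, position 5, position 8.
position 5 has just one choice, so position 5 = pink. Strike pink from position 6.
That leaves position 8 = yellow. So position 1 can't be yellow.
position 1 has just one choice, so position 1 = teal.
No further eliminations apply; position 6 can still be any of brown, red.

brown, red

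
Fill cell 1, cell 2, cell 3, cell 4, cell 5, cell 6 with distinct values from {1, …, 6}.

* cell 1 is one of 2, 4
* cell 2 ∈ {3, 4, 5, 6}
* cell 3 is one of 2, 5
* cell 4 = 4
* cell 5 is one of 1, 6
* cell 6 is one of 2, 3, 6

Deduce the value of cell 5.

1

cell 4's domain is down to {4}, so cell 4 = 4. Eliminate 4 elsewhere: cell 1, cell 2.
cell 1's domain is down to {2}, so cell 1 = 2. Remove 2 from cell 3, cell 6.
cell 3 must be 5 (only option left). So cell 2 can't be 5.
The 3 still-open variables draw from only 3 values {1, 3, 6}, so each is used; only cell 5 can be 1, hence cell 5 = 1.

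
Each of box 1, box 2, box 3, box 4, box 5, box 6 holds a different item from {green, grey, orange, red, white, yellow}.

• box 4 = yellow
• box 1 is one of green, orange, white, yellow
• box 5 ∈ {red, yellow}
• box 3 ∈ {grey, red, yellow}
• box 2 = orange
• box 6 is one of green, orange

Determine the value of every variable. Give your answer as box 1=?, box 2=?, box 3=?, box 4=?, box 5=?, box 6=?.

box 2 must be orange (only option left). So box 1, box 6 can't be orange.
box 4 must be yellow (only option left). So box 1, box 3, box 5 can't be yellow.
box 5 has just one choice, so box 5 = red. Remove red from box 3.
box 6 has just one choice, so box 6 = green. Strike green from box 1.
box 1 has just one choice, so box 1 = white.
That leaves box 3 = grey.

box 1=white, box 2=orange, box 3=grey, box 4=yellow, box 5=red, box 6=green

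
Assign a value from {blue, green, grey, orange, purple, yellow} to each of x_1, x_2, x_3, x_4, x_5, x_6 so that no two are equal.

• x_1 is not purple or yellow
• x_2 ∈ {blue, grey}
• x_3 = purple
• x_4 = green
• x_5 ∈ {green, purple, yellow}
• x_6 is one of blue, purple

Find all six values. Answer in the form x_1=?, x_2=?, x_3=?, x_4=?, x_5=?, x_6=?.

x_3's domain is down to {purple}, so x_3 = purple. Strike purple from x_5, x_6.
x_4 must be green (only option left). Remove green from x_1, x_5.
x_5 must be yellow (only option left).
x_6 has just one choice, so x_6 = blue. Remove blue from x_1, x_2.
x_2 must be grey (only option left). So x_1 can't be grey.
x_1's domain is down to {orange}, so x_1 = orange.

x_1=orange, x_2=grey, x_3=purple, x_4=green, x_5=yellow, x_6=blue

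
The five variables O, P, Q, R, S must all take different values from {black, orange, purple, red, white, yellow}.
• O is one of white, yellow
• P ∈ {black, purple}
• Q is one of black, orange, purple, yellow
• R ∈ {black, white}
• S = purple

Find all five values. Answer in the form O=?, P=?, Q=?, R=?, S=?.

S must be purple (only option left). Remove purple from P, Q.
That leaves P = black. So Q, R can't be black.
R's domain is down to {white}, so R = white. Remove white from O.
O's domain is down to {yellow}, so O = yellow. Eliminate yellow elsewhere: Q.
Q has just one choice, so Q = orange.

O=yellow, P=black, Q=orange, R=white, S=purple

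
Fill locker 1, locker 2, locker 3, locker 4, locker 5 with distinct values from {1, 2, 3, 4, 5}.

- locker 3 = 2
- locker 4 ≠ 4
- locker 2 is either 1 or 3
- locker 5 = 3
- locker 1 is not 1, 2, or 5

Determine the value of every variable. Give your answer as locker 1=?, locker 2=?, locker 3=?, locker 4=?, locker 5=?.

locker 1=4, locker 2=1, locker 3=2, locker 4=5, locker 5=3

locker 3's domain is down to {2}, so locker 3 = 2. So locker 4 can't be 2.
locker 5 has just one choice, so locker 5 = 3. So locker 1, locker 2, locker 4 can't be 3.
That leaves locker 1 = 4.
locker 2's domain is down to {1}, so locker 2 = 1. Remove 1 from locker 4.
locker 4's domain is down to {5}, so locker 4 = 5.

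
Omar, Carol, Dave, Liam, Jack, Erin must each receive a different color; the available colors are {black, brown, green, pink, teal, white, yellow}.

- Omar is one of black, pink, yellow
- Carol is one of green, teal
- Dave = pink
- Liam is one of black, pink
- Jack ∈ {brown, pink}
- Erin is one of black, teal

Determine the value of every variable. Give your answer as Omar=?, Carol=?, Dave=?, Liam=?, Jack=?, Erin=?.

Dave's domain is down to {pink}, so Dave = pink. Strike pink from Omar, Liam, Jack.
Liam has just one choice, so Liam = black. Remove black from Omar, Erin.
Jack's domain is down to {brown}, so Jack = brown.
That leaves Erin = teal. Remove teal from Carol.
That leaves Omar = yellow.
That leaves Carol = green.

Omar=yellow, Carol=green, Dave=pink, Liam=black, Jack=brown, Erin=teal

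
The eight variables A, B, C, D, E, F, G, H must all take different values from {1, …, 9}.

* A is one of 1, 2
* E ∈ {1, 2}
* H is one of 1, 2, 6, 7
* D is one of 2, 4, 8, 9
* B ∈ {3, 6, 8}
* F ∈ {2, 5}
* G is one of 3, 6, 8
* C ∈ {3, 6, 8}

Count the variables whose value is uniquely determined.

2

A and E between them cover only {1, 2} — a naked pair. Remove those values from D, F, H.
F's domain is down to {5}, so F = 5.
The 3 variables B, C, G are confined to {3, 6, 8}, which locks those values in; drop them from D, H.
H must be 7 (only option left).
Determined: F=5, H=7. The other variables each still have more than one consistent value. That makes 2.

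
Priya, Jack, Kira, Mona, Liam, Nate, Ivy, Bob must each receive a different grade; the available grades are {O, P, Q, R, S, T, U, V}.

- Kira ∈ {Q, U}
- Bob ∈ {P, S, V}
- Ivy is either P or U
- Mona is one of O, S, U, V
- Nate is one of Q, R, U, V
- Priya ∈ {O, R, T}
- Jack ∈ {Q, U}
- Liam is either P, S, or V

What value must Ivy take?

The 8 variables draw from only 8 values {O, P, Q, R, S, T, U, V}, so each is used; only Priya can be T, hence Priya = T.
Among the 7 still-open variables, O fits only Mona (and all 7 values in {O, P, Q, R, S, U, V} must be used), so Mona = O.
Among the 6 still-open variables, R fits only Nate (and all 6 values in {P, Q, R, S, U, V} must be used), so Nate = R.
Jack and Kira between them cover only {Q, U} — a naked pair. Remove those values from Ivy.
So Ivy = P.

P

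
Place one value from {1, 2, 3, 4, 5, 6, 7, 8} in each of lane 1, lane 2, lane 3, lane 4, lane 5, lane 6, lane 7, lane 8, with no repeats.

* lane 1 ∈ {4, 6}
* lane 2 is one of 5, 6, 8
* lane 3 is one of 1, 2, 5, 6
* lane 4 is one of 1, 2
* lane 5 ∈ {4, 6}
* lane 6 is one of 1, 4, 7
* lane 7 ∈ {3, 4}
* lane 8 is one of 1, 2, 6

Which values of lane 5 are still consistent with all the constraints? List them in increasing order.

Among the 8 variables, 3 fits only lane 7 (and all 8 values in {1, 2, 3, 4, 5, 6, 7, 8} must be used), so lane 7 = 3.
The 7 still-open variables together cover exactly {1, 2, 4, 5, 6, 7, 8} — 7 values for 7 variables — and 7 appears only in lane 6's list, so lane 6 = 7.
The 6 still-open variables draw from only 6 values {1, 2, 4, 5, 6, 8}, so each is used; only lane 2 can be 8, hence lane 2 = 8.
The 5 still-open variables draw from only 5 values {1, 2, 4, 5, 6}, so each is used; only lane 3 can be 5, hence lane 3 = 5.
lane 1 and lane 5 share exactly the 2 values {4, 6}; by pigeonhole those values go to them, so strike 4, 6 from lane 8.
No further eliminations apply; lane 5 can still be any of 4, 6.

4, 6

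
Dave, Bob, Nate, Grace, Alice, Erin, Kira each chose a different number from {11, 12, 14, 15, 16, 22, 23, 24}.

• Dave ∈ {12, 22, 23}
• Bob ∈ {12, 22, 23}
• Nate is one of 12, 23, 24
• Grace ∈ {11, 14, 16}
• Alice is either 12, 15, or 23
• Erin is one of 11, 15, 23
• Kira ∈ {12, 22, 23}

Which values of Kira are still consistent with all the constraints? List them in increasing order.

Dave, Bob, Kira share exactly the 3 values {12, 22, 23}; by pigeonhole those values go to them, so strike 12, 22, 23 from Nate, Alice, Erin.
That leaves Nate = 24.
That leaves Alice = 15. Remove 15 from Erin.
Erin's domain is down to {11}, so Erin = 11. Remove 11 from Grace.
No further eliminations apply; Kira can still be any of 12, 22, 23.

12, 22, 23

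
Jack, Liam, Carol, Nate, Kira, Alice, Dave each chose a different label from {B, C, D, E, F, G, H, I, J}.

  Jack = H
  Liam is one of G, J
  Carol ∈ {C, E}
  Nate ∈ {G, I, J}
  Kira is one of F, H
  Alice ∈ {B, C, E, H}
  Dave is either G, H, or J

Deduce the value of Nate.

Jack has just one choice, so Jack = H. Eliminate H elsewhere: Kira, Alice, Dave.
That leaves Kira = F.
The 2 variables Liam and Dave are confined to {G, J}, which locks those values in; drop them from Nate.
So Nate = I.

I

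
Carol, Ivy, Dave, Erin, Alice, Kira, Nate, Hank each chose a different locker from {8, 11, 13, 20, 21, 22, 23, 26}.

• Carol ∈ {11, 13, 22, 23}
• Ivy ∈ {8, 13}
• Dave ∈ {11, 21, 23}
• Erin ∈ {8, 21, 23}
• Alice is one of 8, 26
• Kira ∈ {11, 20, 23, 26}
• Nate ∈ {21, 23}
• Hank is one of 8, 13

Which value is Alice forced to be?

26

The 8 variables draw from only 8 values {8, 11, 13, 20, 21, 22, 23, 26}, so each is used; only Kira can be 20, hence Kira = 20.
The 7 still-open variables together cover exactly {8, 11, 13, 21, 22, 23, 26} — 7 values for 7 variables — and 22 appears only in Carol's list, so Carol = 22.
The 6 still-open variables draw from only 6 values {8, 11, 13, 21, 23, 26}, so each is used; only Dave can be 11, hence Dave = 11.
The 5 still-open variables together cover exactly {8, 13, 21, 23, 26} — 5 values for 5 variables — and 26 appears only in Alice's list, so Alice = 26.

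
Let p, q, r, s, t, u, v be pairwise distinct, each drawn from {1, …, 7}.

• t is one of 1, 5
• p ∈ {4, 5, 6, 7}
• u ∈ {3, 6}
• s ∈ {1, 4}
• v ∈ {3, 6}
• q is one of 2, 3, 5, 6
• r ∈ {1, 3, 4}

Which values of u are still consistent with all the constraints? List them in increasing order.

3, 6

The 7 variables draw from only 7 values {1, 2, 3, 4, 5, 6, 7}, so each is used; only q can be 2, hence q = 2.
The 6 still-open variables together cover exactly {1, 3, 4, 5, 6, 7} — 6 values for 6 variables — and 7 appears only in p's list, so p = 7.
The 5 still-open variables draw from only 5 values {1, 3, 4, 5, 6}, so each is used; only t can be 5, hence t = 5.
u and v share exactly the 2 values {3, 6}; by pigeonhole those values go to them, so strike 3, 6 from r.
No further eliminations apply; u can still be any of 3, 6.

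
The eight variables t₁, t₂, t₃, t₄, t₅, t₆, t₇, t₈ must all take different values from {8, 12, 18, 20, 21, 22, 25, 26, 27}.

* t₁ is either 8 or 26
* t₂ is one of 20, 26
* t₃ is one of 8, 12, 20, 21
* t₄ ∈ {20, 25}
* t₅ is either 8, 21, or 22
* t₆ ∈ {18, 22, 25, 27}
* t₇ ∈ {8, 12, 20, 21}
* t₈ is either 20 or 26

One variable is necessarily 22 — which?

t₅

t₂ and t₈ between them cover only {20, 26} — a naked pair. Remove those values from t₁, t₃, t₄, t₇.
That leaves t₁ = 8. So t₃, t₅, t₇ can't be 8.
That leaves t₄ = 25. Eliminate 25 elsewhere: t₆.
t₃ and t₇ between them cover only {12, 21} — a naked pair. Remove those values from t₅.
So 22 goes to t₅.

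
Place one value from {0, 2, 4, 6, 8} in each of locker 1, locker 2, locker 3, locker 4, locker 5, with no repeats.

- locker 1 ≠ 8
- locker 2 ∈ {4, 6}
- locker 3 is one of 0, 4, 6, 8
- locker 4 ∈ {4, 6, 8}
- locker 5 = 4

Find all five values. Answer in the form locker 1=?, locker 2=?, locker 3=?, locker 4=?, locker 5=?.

locker 5 must be 4 (only option left). Strike 4 from locker 1, locker 2, locker 3, locker 4.
locker 2 has just one choice, so locker 2 = 6. So locker 1, locker 3, locker 4 can't be 6.
locker 4's domain is down to {8}, so locker 4 = 8. Eliminate 8 elsewhere: locker 3.
locker 3 must be 0 (only option left). Eliminate 0 elsewhere: locker 1.
locker 1 must be 2 (only option left).

locker 1=2, locker 2=6, locker 3=0, locker 4=8, locker 5=4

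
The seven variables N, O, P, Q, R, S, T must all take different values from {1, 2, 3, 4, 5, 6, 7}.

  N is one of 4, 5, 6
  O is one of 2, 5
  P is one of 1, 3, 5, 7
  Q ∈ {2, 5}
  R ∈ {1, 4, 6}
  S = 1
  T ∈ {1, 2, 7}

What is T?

7

S's domain is down to {1}, so S = 1. Strike 1 from P, R, T.
The 6 still-open variables together cover exactly {2, 3, 4, 5, 6, 7} — 6 values for 6 variables — and 3 appears only in P's list, so P = 3.
The 5 still-open variables draw from only 5 values {2, 4, 5, 6, 7}, so each is used; only T can be 7, hence T = 7.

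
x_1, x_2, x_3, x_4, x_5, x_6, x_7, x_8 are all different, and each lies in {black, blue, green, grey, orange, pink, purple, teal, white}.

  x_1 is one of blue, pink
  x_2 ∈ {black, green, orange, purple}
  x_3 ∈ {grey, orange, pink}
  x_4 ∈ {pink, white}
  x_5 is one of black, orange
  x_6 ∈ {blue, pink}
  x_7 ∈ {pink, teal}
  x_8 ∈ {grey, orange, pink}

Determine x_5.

x_1 and x_6 between them cover only {blue, pink} — a naked pair. Remove those values from x_3, x_4, x_7, x_8.
That leaves x_4 = white.
That leaves x_7 = teal.
x_3 and x_8 between them cover only {grey, orange} — a naked pair. Remove those values from x_2, x_5.
So x_5 = black.

black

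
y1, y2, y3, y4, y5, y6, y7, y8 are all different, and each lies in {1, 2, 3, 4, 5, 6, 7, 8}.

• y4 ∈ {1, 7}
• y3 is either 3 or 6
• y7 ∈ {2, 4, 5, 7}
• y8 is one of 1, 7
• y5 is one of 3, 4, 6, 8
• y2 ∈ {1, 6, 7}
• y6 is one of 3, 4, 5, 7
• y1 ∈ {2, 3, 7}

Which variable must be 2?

y1

The 8 variables draw from only 8 values {1, 2, 3, 4, 5, 6, 7, 8}, so each is used; only y5 can be 8, hence y5 = 8.
y4 and y8 share exactly the 2 values {1, 7}; by pigeonhole those values go to them, so strike 1, 7 from y1, y2, y6, y7.
That leaves y2 = 6. Eliminate 6 elsewhere: y3.
y3 has just one choice, so y3 = 3. Eliminate 3 elsewhere: y1, y6.
So 2 goes to y1.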